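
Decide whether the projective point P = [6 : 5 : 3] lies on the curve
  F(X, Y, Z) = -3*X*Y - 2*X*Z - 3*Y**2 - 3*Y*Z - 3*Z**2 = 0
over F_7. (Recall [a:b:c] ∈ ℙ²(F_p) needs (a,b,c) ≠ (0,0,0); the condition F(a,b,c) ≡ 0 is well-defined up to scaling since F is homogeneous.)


F(6,5,3) ≡ 0 (mod 7); P is on the curve.

Evaluate F(6, 5, 3) term-by-term (mod 7).
  -3*X*Y ↦ -3·6·5·1 = -90
  -2*X*Z ↦ -2·6·1·3 = -36
  -3*Y**2 ↦ -3·1·25·1 = -75
  -3*Y*Z ↦ -3·1·5·3 = -45
  -3*Z**2 ↦ -3·1·1·9 = -27
Sum: F(6, 5, 3) = (-90) + (-36) + (-75) + (-45) + (-27) = -273.
Reducing mod 7: -273 ≡ 0 (mod 7).
Since F(a, b, c) ≡ 0 (mod 7), P lies on the curve.


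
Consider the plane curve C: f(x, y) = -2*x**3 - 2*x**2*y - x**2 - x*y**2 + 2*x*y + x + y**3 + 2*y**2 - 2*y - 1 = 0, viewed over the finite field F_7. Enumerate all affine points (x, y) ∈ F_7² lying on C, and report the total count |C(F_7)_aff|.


Affine F_7-points: {(0, 1), (2, 4), (2, 6), (3, 6), (4, 1), (4, 3), (4, 5), (5, 1), (6, 2), (6, 3), (6, 6)}; count = 11.

For each of the 49 pairs (x, y) ∈ F_7², evaluate f(x, y) mod 7. Record the zeros.
  x = 0: [0↦6, 1↦0, 2↦4, 3↦3, 4↦3, 5↦3, 6↦2]  zeros at y ∈ {1}
  x = 1: [0↦4, 1↦4, 2↦5, 3↦6, 4↦6, 5↦4, 6↦6]  zeros at y ∈ ∅
  x = 2: [0↦2, 1↦4, 2↦5, 3↦4, 4↦0, 5↦6, 6↦0]  zeros at y ∈ {4, 6}
  x = 3: [0↦2, 1↦2, 2↦6, 3↦6, 4↦1, 5↦4, 6↦0]  zeros at y ∈ {6}
  x = 4: [0↦6, 1↦0, 2↦3, 3↦0, 4↦4, 5↦0, 6↦1]  zeros at y ∈ {1, 3, 5}
  x = 5: [0↦2, 1↦0, 2↦5, 3↦2, 4↦4, 5↦3, 6↦5]  zeros at y ∈ {1}
  x = 6: [0↦6, 1↦4, 2↦0, 3↦0, 4↦3, 5↦1, 6↦0]  zeros at y ∈ {2, 3, 6}
Collecting zeros: affine points = {(0, 1), (2, 4), (2, 6), (3, 6), (4, 1), (4, 3), (4, 5), (5, 1), (6, 2), (6, 3), (6, 6)}.
Total count |C(F_7)_aff| = 11.


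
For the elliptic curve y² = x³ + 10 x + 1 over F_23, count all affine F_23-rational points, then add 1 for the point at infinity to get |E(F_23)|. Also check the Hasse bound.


Affine points = {(0, 1), (0, 22), (1, 9), (1, 14), (2, 11), (2, 12), (3, 9), (3, 14), (4, 6), (4, 17), (6, 1), (6, 22), (7, 0), (8, 8), (8, 15), (11, 4), (11, 19), (12, 3), (12, 20), (16, 5), (16, 18), (17, 1), (17, 22), (19, 9), (19, 14), (20, 6), (20, 17), (22, 6), (22, 17)}; affine count = 29; |E(F_23)| = 30.

Discriminant check: Δ ∝ 4a³ + 27b² = 4·10³ + 27·1² = 4·1000 + 27·1 ≡ 2 (mod 23). Nonzero ⇒ E is nonsingular.
For each x ∈ F_23, compute rhs = x³ + 10·x + 1 mod 23, then count y ∈ F_23 with y² ≡ rhs.
  x = 0: rhs = 1, matching y values: 1, 22 (2 points).
  x = 1: rhs = 12, matching y values: 9, 14 (2 points).
  x = 2: rhs = 6, matching y values: 11, 12 (2 points).
  x = 3: rhs = 12, matching y values: 9, 14 (2 points).
  x = 4: rhs = 13, matching y values: 6, 17 (2 points).
  x = 5: rhs = 15, matching y values: none (0 points).
  x = 6: rhs = 1, matching y values: 1, 22 (2 points).
  x = 7: rhs = 0, matching y values: 0 (1 points).
  x = 8: rhs = 18, matching y values: 8, 15 (2 points).
  x = 9: rhs = 15, matching y values: none (0 points).
  x = 10: rhs = 20, matching y values: none (0 points).
  x = 11: rhs = 16, matching y values: 4, 19 (2 points).
  x = 12: rhs = 9, matching y values: 3, 20 (2 points).
  x = 13: rhs = 5, matching y values: none (0 points).
  x = 14: rhs = 10, matching y values: none (0 points).
  x = 15: rhs = 7, matching y values: none (0 points).
  x = 16: rhs = 2, matching y values: 5, 18 (2 points).
  x = 17: rhs = 1, matching y values: 1, 22 (2 points).
  x = 18: rhs = 10, matching y values: none (0 points).
  x = 19: rhs = 12, matching y values: 9, 14 (2 points).
  x = 20: rhs = 13, matching y values: 6, 17 (2 points).
  x = 21: rhs = 19, matching y values: none (0 points).
  x = 22: rhs = 13, matching y values: 6, 17 (2 points).
Total affine count: 29.
Full point count |E(F_23)| = 29 + 1 = 30.
Hasse bound: |30 − (23+1)| = |6| = 6 ≤ 2√23 ≈ 9.5917 ✓.


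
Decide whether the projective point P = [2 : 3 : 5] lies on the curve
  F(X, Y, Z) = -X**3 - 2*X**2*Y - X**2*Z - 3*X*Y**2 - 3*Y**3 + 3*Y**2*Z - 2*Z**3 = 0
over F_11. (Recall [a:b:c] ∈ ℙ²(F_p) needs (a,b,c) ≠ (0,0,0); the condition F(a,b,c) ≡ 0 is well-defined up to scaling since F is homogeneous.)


F(2,3,5) ≡ 6 (mod 11); P is NOT on the curve.

Evaluate F(2, 3, 5) term-by-term (mod 11).
  -X**3 ↦ -1·8·1·1 = -8
  -2*X**2*Y ↦ -2·4·3·1 = -24
  -X**2*Z ↦ -1·4·1·5 = -20
  -3*X*Y**2 ↦ -3·2·9·1 = -54
  -3*Y**3 ↦ -3·1·27·1 = -81
  3*Y**2*Z ↦ 3·1·9·5 = 135
  -2*Z**3 ↦ -2·1·1·125 = -250
Sum: F(2, 3, 5) = (-8) + (-24) + (-20) + (-54) + (-81) + (135) + (-250) = -302.
Reducing mod 11: -302 ≡ 6 (mod 11).
Since F(a, b, c) ≡ 6 ≠ 0 (mod 11), P does NOT lie on the curve.


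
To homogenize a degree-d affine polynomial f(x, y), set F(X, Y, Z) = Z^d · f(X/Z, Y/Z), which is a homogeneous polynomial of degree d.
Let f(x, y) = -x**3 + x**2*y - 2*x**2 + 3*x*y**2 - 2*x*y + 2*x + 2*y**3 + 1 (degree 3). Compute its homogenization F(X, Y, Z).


F(X, Y, Z) = -X**3 + X**2*Y - 2*X**2*Z + 3*X*Y**2 - 2*X*Y*Z + 2*X*Z**2 + 2*Y**3 + Z**3

deg(f) = 3.
Substitute x = X/Z, y = Y/Z into f, then multiply by Z^3.
  monomial -1·x^3·y^0 ↦ -1·X^3·Y^0·Z^0.
  monomial 1·x^2·y^1 ↦ 1·X^2·Y^1·Z^0.
  monomial -2·x^2·y^0 ↦ -2·X^2·Y^0·Z^1.
  monomial 3·x^1·y^2 ↦ 3·X^1·Y^2·Z^0.
  monomial -2·x^1·y^1 ↦ -2·X^1·Y^1·Z^1.
  monomial 2·x^1·y^0 ↦ 2·X^1·Y^0·Z^2.
  monomial 2·x^0·y^3 ↦ 2·X^0·Y^3·Z^0.
  monomial 1·x^0·y^0 ↦ 1·X^0·Y^0·Z^3.
Collecting: F(X, Y, Z) = -X**3 + X**2*Y - 2*X**2*Z + 3*X*Y**2 - 2*X*Y*Z + 2*X*Z**2 + 2*Y**3 + Z**3.


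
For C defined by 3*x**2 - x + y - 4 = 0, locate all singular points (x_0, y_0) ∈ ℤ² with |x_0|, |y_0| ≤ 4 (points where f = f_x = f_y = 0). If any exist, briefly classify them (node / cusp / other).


No singular points in the scanned grid; C is smooth there.

Compute partial derivatives:
  f_x = 6*x - 1.
  f_y = 1.
f_y = 1 is a nonzero constant, so f_y never vanishes: no point (x, y) can satisfy f = f_x = f_y = 0. In particular no (x, y) ∈ {−4, ..., 4}² is singular; the curve is smooth.


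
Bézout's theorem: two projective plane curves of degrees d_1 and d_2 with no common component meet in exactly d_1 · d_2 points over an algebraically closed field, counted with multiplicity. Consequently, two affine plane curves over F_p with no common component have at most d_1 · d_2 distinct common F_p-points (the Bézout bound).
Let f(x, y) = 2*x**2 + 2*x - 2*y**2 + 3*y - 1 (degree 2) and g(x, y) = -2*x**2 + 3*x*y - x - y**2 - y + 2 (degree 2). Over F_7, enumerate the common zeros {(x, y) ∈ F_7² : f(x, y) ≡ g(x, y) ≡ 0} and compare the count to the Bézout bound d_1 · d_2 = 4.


Common zeros: {(0, 1), (3, 2)}; count = 2; Bézout bound = 4.

deg(f) = 2, deg(g) = 2, so Bézout bound = 4.
Scan x ∈ F_7. For each x, list the y ∈ F_7 with f(x, y) ≡ 0 and those with g(x, y) ≡ 0 (mod 7); the common zeros in that column are the intersection.
  x = 0: f ≡ 0 at y ∈ {1, 4}; g ≡ 0 at y ∈ {1, 5}; common: {1}.
  x = 1: f ≡ 0 at y ∈ ∅; g ≡ 0 at y ∈ {1}; common: ∅.
  x = 2: f ≡ 0 at y ∈ ∅; g ≡ 0 at y ∈ {6}; common: ∅.
  x = 3: f ≡ 0 at y ∈ {2, 3}; g ≡ 0 at y ∈ {2, 6}; common: {2}.
  x = 4: f ≡ 0 at y ∈ ∅; g ≡ 0 at y ∈ ∅; common: ∅.
  x = 5: f ≡ 0 at y ∈ ∅; g ≡ 0 at y ∈ ∅; common: ∅.
  x = 6: f ≡ 0 at y ∈ {1, 4}; g ≡ 0 at y ∈ ∅; common: ∅.
Collecting: common zeros = {(0, 1), (3, 2)}, so the count is 2.
Comparison with the Bézout bound: 2 ≤ 4 = deg(f)·deg(g), as expected for curves with no common component (the affine F_7-count falls short of the bound because intersections may lie at infinity, over extension fields, or carry multiplicity).


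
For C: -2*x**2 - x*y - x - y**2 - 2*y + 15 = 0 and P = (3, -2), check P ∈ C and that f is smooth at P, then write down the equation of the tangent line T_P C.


Tangent line at P: -11*x - y + 31 = 0.

Step 1: f(3, -2) = 0, so P lies on C.
Step 2: partial derivatives
  f_x(x, y) = -4*x - y - 1, f_y(x, y) = -x - 2*y - 2.
  f_x(P) = -11, f_y(P) = -1 (gradient nonzero, so P is smooth).
Step 3: tangent line at P: -11·(x − 3) + -1·(y − -2) = 0.
Expanding: -11*x - y + 31 = 0.


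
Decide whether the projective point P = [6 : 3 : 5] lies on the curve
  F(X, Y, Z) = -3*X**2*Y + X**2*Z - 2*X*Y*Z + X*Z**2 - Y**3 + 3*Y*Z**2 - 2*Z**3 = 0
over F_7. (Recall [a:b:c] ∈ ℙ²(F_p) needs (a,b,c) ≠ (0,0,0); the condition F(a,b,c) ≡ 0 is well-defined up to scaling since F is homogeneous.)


F(6,3,5) ≡ 5 (mod 7); P is NOT on the curve.

Evaluate F(6, 3, 5) term-by-term (mod 7).
  -3*X**2*Y ↦ -3·36·3·1 = -324
  X**2*Z ↦ 1·36·1·5 = 180
  -2*X*Y*Z ↦ -2·6·3·5 = -180
  X*Z**2 ↦ 1·6·1·25 = 150
  -Y**3 ↦ -1·1·27·1 = -27
  3*Y*Z**2 ↦ 3·1·3·25 = 225
  -2*Z**3 ↦ -2·1·1·125 = -250
Sum: F(6, 3, 5) = (-324) + (180) + (-180) + (150) + (-27) + (225) + (-250) = -226.
Reducing mod 7: -226 ≡ 5 (mod 7).
Since F(a, b, c) ≡ 5 ≠ 0 (mod 7), P does NOT lie on the curve.


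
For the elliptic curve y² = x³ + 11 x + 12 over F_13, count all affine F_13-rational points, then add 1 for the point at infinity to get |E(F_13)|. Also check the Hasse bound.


Affine points = {(0, 5), (0, 8), (2, 4), (2, 9), (4, 4), (4, 9), (5, 6), (5, 7), (7, 4), (7, 9), (8, 1), (8, 12), (10, 2), (10, 11), (12, 0)}; affine count = 15; |E(F_13)| = 16.

Discriminant check: Δ ∝ 4a³ + 27b² = 4·11³ + 27·12² = 4·1331 + 27·144 ≡ 8 (mod 13). Nonzero ⇒ E is nonsingular.
For each x ∈ F_13, compute rhs = x³ + 11·x + 12 mod 13, then count y ∈ F_13 with y² ≡ rhs.
  x = 0: rhs = 12, matching y values: 5, 8 (2 points).
  x = 1: rhs = 11, matching y values: none (0 points).
  x = 2: rhs = 3, matching y values: 4, 9 (2 points).
  x = 3: rhs = 7, matching y values: none (0 points).
  x = 4: rhs = 3, matching y values: 4, 9 (2 points).
  x = 5: rhs = 10, matching y values: 6, 7 (2 points).
  x = 6: rhs = 8, matching y values: none (0 points).
  x = 7: rhs = 3, matching y values: 4, 9 (2 points).
  x = 8: rhs = 1, matching y values: 1, 12 (2 points).
  x = 9: rhs = 8, matching y values: none (0 points).
  x = 10: rhs = 4, matching y values: 2, 11 (2 points).
  x = 11: rhs = 8, matching y values: none (0 points).
  x = 12: rhs = 0, matching y values: 0 (1 points).
Total affine count: 15.
Full point count |E(F_13)| = 15 + 1 = 16.
Hasse bound: |16 − (13+1)| = |2| = 2 ≤ 2√13 ≈ 7.2111 ✓.


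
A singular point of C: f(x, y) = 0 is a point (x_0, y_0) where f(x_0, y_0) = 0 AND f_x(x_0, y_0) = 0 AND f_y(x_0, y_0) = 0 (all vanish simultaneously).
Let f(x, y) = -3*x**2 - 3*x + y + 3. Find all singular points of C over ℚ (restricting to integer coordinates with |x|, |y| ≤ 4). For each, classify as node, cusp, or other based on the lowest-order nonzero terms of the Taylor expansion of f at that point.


No singular points in the scanned grid; C is smooth there.

Compute partial derivatives:
  f_x = -6*x - 3.
  f_y = 1.
f_y = 1 is a nonzero constant, so f_y never vanishes: no point (x, y) can satisfy f = f_x = f_y = 0. In particular no (x, y) ∈ {−4, ..., 4}² is singular; the curve is smooth.


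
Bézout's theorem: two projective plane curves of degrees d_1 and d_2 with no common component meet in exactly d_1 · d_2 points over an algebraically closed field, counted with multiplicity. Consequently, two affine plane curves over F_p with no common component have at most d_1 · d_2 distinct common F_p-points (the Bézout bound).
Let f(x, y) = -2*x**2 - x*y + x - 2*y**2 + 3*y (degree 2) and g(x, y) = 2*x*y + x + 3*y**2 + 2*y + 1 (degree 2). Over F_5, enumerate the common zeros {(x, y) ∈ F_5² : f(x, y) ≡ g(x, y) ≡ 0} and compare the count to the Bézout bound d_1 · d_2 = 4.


Common zeros: ∅; count = 0; Bézout bound = 4.

deg(f) = 2, deg(g) = 2, so Bézout bound = 4.
Scan x ∈ F_5. For each x, list the y ∈ F_5 with f(x, y) ≡ 0 and those with g(x, y) ≡ 0 (mod 5); the common zeros in that column are the intersection.
  x = 0: f ≡ 0 at y ∈ {0, 4}; g ≡ 0 at y ∈ ∅; common: ∅.
  x = 1: f ≡ 0 at y ∈ {2, 4}; g ≡ 0 at y ∈ ∅; common: ∅.
  x = 2: f ≡ 0 at y ∈ ∅; g ≡ 0 at y ∈ {4}; common: ∅.
  x = 3: f ≡ 0 at y ∈ {0}; g ≡ 0 at y ∈ {1, 3}; common: ∅.
  x = 4: f ≡ 0 at y ∈ ∅; g ≡ 0 at y ∈ {0}; common: ∅.
Collecting: common zeros = ∅, so the count is 0.
Comparison with the Bézout bound: 0 ≤ 4 = deg(f)·deg(g), as expected for curves with no common component (the affine F_5-count falls short of the bound because intersections may lie at infinity, over extension fields, or carry multiplicity).


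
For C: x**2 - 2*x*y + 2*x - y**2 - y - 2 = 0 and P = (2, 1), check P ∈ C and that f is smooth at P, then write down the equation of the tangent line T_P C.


Tangent line at P: 4*x - 7*y - 1 = 0.

Step 1: f(2, 1) = 0, so P lies on C.
Step 2: partial derivatives
  f_x(x, y) = 2*x - 2*y + 2, f_y(x, y) = -2*x - 2*y - 1.
  f_x(P) = 4, f_y(P) = -7 (gradient nonzero, so P is smooth).
Step 3: tangent line at P: 4·(x − 2) + -7·(y − 1) = 0.
Expanding: 4*x - 7*y - 1 = 0.


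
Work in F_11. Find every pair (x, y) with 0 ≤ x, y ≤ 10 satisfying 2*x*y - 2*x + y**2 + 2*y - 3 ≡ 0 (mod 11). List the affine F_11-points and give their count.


Affine F_11-points: {(0, 1), (0, 8), (1, 1), (1, 6), (2, 1), (2, 4), (3, 1), (3, 2), (4, 0), (4, 1), (5, 1), (5, 9), (6, 1), (6, 7), (7, 1), (7, 5), (8, 1), (8, 3), (9, 1), (10, 1), (10, 10)}; count = 21.

For each of the 121 pairs (x, y) ∈ F_11², evaluate f(x, y) mod 11. Record the zeros.
  x = 0: [0↦8, 1↦0, 2↦5, 3↦1, 4↦10, 5↦10, 6↦1, 7↦5, 8↦0, 9↦8, 10↦7]  zeros at y ∈ {1, 8}
  x = 1: [0↦6, 1↦0, 2↦7, 3↦5, 4↦5, 5↦7, 6↦0, 7↦6, 8↦3, 9↦2, 10↦3]  zeros at y ∈ {1, 6}
  x = 2: [0↦4, 1↦0, 2↦9, 3↦9, 4↦0, 5↦4, 6↦10, 7↦7, 8↦6, 9↦7, 10↦10]  zeros at y ∈ {1, 4}
  x = 3: [0↦2, 1↦0, 2↦0, 3↦2, 4↦6, 5↦1, 6↦9, 7↦8, 8↦9, 9↦1, 10↦6]  zeros at y ∈ {1, 2}
  x = 4: [0↦0, 1↦0, 2↦2, 3↦6, 4↦1, 5↦9, 6↦8, 7↦9, 8↦1, 9↦6, 10↦2]  zeros at y ∈ {0, 1}
  x = 5: [0↦9, 1↦0, 2↦4, 3↦10, 4↦7, 5↦6, 6↦7, 7↦10, 8↦4, 9↦0, 10↦9]  zeros at y ∈ {1, 9}
  x = 6: [0↦7, 1↦0, 2↦6, 3↦3, 4↦2, 5↦3, 6↦6, 7↦0, 8↦7, 9↦5, 10↦5]  zeros at y ∈ {1, 7}
  x = 7: [0↦5, 1↦0, 2↦8, 3↦7, 4↦8, 5↦0, 6↦5, 7↦1, 8↦10, 9↦10, 10↦1]  zeros at y ∈ {1, 5}
  x = 8: [0↦3, 1↦0, 2↦10, 3↦0, 4↦3, 5↦8, 6↦4, 7↦2, 8↦2, 9↦4, 10↦8]  zeros at y ∈ {1, 3}
  x = 9: [0↦1, 1↦0, 2↦1, 3↦4, 4↦9, 5↦5, 6↦3, 7↦3, 8↦5, 9↦9, 10↦4]  zeros at y ∈ {1}
  x = 10: [0↦10, 1↦0, 2↦3, 3↦8, 4↦4, 5↦2, 6↦2, 7↦4, 8↦8, 9↦3, 10↦0]  zeros at y ∈ {1, 10}
Collecting zeros: affine points = {(0, 1), (0, 8), (1, 1), (1, 6), (2, 1), (2, 4), (3, 1), (3, 2), (4, 0), (4, 1), (5, 1), (5, 9), (6, 1), (6, 7), (7, 1), (7, 5), (8, 1), (8, 3), (9, 1), (10, 1), (10, 10)}.
Total count |C(F_11)_aff| = 21.


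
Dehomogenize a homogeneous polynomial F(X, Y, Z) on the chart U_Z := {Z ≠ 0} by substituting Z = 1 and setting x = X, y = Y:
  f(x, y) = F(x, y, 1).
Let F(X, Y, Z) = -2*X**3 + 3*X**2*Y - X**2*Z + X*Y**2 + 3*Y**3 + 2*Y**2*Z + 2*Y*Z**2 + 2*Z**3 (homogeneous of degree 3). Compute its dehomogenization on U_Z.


f(x, y) = -2*x**3 + 3*x**2*y - x**2 + x*y**2 + 3*y**3 + 2*y**2 + 2*y + 2

On U_Z we set Z = 1. Each monomial c·X^i·Y^j·Z^k in F becomes c·x^i·y^j·1^k = c·x^i·y^j.
Substituting Z = 1: F(X, Y, 1) = -2*x**3 + 3*x**2*y - x**2 + x*y**2 + 3*y**3 + 2*y**2 + 2*y + 2.
Note: deg(f) ≤ deg(F) = 3; strict inequality happens when F is divisible by Z (lost terms).


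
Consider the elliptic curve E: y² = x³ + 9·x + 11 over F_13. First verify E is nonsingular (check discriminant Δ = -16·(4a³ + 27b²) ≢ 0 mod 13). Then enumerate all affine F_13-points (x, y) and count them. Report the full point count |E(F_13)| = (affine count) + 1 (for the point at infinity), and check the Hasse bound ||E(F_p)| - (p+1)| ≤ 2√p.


Affine points = {(3, 0), (5, 5), (5, 8), (7, 1), (7, 12), (8, 6), (8, 7), (10, 3), (10, 10), (12, 1), (12, 12)}; affine count = 11; |E(F_13)| = 12.

Discriminant check: Δ ∝ 4a³ + 27b² = 4·9³ + 27·11² = 4·729 + 27·121 ≡ 8 (mod 13). Nonzero ⇒ E is nonsingular.
For each x ∈ F_13, compute rhs = x³ + 9·x + 11 mod 13, then count y ∈ F_13 with y² ≡ rhs.
  x = 0: rhs = 11, matching y values: none (0 points).
  x = 1: rhs = 8, matching y values: none (0 points).
  x = 2: rhs = 11, matching y values: none (0 points).
  x = 3: rhs = 0, matching y values: 0 (1 points).
  x = 4: rhs = 7, matching y values: none (0 points).
  x = 5: rhs = 12, matching y values: 5, 8 (2 points).
  x = 6: rhs = 8, matching y values: none (0 points).
  x = 7: rhs = 1, matching y values: 1, 12 (2 points).
  x = 8: rhs = 10, matching y values: 6, 7 (2 points).
  x = 9: rhs = 2, matching y values: none (0 points).
  x = 10: rhs = 9, matching y values: 3, 10 (2 points).
  x = 11: rhs = 11, matching y values: none (0 points).
  x = 12: rhs = 1, matching y values: 1, 12 (2 points).
Total affine count: 11.
Full point count |E(F_13)| = 11 + 1 = 12.
Hasse bound: |12 − (13+1)| = |-2| = 2 ≤ 2√13 ≈ 7.2111 ✓.


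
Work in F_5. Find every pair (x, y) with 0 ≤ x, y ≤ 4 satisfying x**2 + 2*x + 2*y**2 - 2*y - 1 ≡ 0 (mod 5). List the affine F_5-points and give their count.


Affine F_5-points: {(4, 3)}; count = 1.

For each of the 25 pairs (x, y) ∈ F_5², evaluate f(x, y) mod 5. Record the zeros.
  x = 0: [0↦4, 1↦4, 2↦3, 3↦1, 4↦3]  zeros at y ∈ ∅
  x = 1: [0↦2, 1↦2, 2↦1, 3↦4, 4↦1]  zeros at y ∈ ∅
  x = 2: [0↦2, 1↦2, 2↦1, 3↦4, 4↦1]  zeros at y ∈ ∅
  x = 3: [0↦4, 1↦4, 2↦3, 3↦1, 4↦3]  zeros at y ∈ ∅
  x = 4: [0↦3, 1↦3, 2↦2, 3↦0, 4↦2]  zeros at y ∈ {3}
Collecting zeros: affine points = {(4, 3)}.
Total count |C(F_5)_aff| = 1.


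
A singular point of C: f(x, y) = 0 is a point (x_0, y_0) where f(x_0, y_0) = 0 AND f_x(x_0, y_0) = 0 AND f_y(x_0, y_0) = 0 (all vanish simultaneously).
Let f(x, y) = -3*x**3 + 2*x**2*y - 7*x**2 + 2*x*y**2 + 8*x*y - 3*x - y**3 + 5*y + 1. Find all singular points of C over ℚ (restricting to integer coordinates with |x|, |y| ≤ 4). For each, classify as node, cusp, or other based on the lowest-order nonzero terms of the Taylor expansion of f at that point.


Singular points: {(-1, -1)}; classification: cusp.

Compute partial derivatives:
  f_x = -9*x**2 + 4*x*y - 14*x + 2*y**2 + 8*y - 3.
  f_y = 2*x**2 + 4*x*y + 8*x - 3*y**2 + 5.
Scan x_0 ∈ {−4, ..., 4}. For each x_0, f_y(x_0, y) is a polynomial in y; find its integer roots y ∈ {−4, ..., 4}, then test f_x and f at those candidates.
  x = -4: f_y(-4, y) = -3*y**2 - 16*y + 5; no integer root y with |y| ≤ 4.
  x = -3: f_y(-3, y) = -3*y**2 - 12*y - 1; no integer root y with |y| ≤ 4.
  x = -2: f_y(-2, y) = -3*y**2 - 8*y - 3; no integer root y with |y| ≤ 4.
  x = -1: f_y(-1, y) = -3*y**2 - 4*y - 1; vanishes at y ∈ {-1}. (-1, -1): f_x = 0, f = 0 — SINGULAR.
  x = 0: f_y(0, y) = 5 - 3*y**2; no integer root y with |y| ≤ 4.
  x = 1: f_y(1, y) = -3*y**2 + 4*y + 15; vanishes at y ∈ {3}. (1, 3): f_x = 28 ≠ 0.
  x = 2: f_y(2, y) = -3*y**2 + 8*y + 29; no integer root y with |y| ≤ 4.
  x = 3: f_y(3, y) = -3*y**2 + 12*y + 47; no integer root y with |y| ≤ 4.
  x = 4: f_y(4, y) = -3*y**2 + 16*y + 69; no integer root y with |y| ≤ 4.
Only singular point on the grid: (-1, -1).
Classify: substitute x = -1 + u, y = -1 + v and expand: f = -3*u**3 + 2*u**2*v + 2*u*v**2 - v**3 + v**2.
No constant or linear terms (consistent with a singular point). Quadratic part: v**2. Cubic part: -3*u**3 + 2*u**2*v + 2*u*v**2 - v**3.
The quadratic part v**2 is a perfect square, so there is a single (double) tangent line v = 0, i.e. y = -1. Restricting the cubic part to that line (v = 0) leaves -3*u**3 ≠ 0, so f is not divisible by v and the branch is v² ≈ 3*u**3 to lowest order — this is a cusp.
Classification: cusp.


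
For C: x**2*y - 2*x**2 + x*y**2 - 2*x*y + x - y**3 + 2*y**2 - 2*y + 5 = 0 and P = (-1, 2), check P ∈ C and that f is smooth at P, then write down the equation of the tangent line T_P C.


Tangent line at P: x - 7*y + 15 = 0.

Step 1: f(-1, 2) = 0, so P lies on C.
Step 2: partial derivatives
  f_x(x, y) = 2*x*y - 4*x + y**2 - 2*y + 1, f_y(x, y) = x**2 + 2*x*y - 2*x - 3*y**2 + 4*y - 2.
  f_x(P) = 1, f_y(P) = -7 (gradient nonzero, so P is smooth).
Step 3: tangent line at P: 1·(x − -1) + -7·(y − 2) = 0.
Expanding: x - 7*y + 15 = 0.


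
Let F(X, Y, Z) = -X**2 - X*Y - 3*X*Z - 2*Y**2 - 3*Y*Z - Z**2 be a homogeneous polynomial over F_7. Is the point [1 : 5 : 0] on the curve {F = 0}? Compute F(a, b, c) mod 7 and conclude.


F(1,5,0) ≡ 0 (mod 7); P is on the curve.

Evaluate F(1, 5, 0) term-by-term (mod 7).
  -X**2 ↦ -1·1·1·1 = -1
  -X*Y ↦ -1·1·5·1 = -5
  -3*X*Z ↦ -3·1·1·0 = 0
  -2*Y**2 ↦ -2·1·25·1 = -50
  -3*Y*Z ↦ -3·1·5·0 = 0
  -Z**2 ↦ -1·1·1·0 = 0
Sum: F(1, 5, 0) = (-1) + (-5) + (0) + (-50) + (0) + (0) = -56.
Reducing mod 7: -56 ≡ 0 (mod 7).
Since F(a, b, c) ≡ 0 (mod 7), P lies on the curve.


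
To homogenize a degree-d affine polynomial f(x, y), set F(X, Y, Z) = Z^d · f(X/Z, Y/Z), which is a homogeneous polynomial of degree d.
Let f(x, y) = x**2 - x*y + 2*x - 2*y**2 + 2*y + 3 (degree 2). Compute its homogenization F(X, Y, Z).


F(X, Y, Z) = X**2 - X*Y + 2*X*Z - 2*Y**2 + 2*Y*Z + 3*Z**2

deg(f) = 2.
Substitute x = X/Z, y = Y/Z into f, then multiply by Z^2.
  monomial 1·x^2·y^0 ↦ 1·X^2·Y^0·Z^0.
  monomial -1·x^1·y^1 ↦ -1·X^1·Y^1·Z^0.
  monomial 2·x^1·y^0 ↦ 2·X^1·Y^0·Z^1.
  monomial -2·x^0·y^2 ↦ -2·X^0·Y^2·Z^0.
  monomial 2·x^0·y^1 ↦ 2·X^0·Y^1·Z^1.
  monomial 3·x^0·y^0 ↦ 3·X^0·Y^0·Z^2.
Collecting: F(X, Y, Z) = X**2 - X*Y + 2*X*Z - 2*Y**2 + 2*Y*Z + 3*Z**2.


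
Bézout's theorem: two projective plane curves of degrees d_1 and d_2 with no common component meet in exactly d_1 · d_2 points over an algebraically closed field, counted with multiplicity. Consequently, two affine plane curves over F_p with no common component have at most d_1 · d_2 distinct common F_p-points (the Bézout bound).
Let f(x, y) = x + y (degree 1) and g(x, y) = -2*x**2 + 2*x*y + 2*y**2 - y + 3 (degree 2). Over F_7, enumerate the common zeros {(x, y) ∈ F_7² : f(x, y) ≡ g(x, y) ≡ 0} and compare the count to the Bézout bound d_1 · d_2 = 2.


Common zeros: {(5, 2), (6, 1)}; count = 2; Bézout bound = 2.

deg(f) = 1, deg(g) = 2, so Bézout bound = 2.
Scan x ∈ F_7. For each x, list the y ∈ F_7 with f(x, y) ≡ 0 and those with g(x, y) ≡ 0 (mod 7); the common zeros in that column are the intersection.
  x = 0: f ≡ 0 at y ∈ {0}; g ≡ 0 at y ∈ ∅; common: ∅.
  x = 1: f ≡ 0 at y ∈ {6}; g ≡ 0 at y ∈ {5}; common: ∅.
  x = 2: f ≡ 0 at y ∈ {5}; g ≡ 0 at y ∈ {1}; common: ∅.
  x = 3: f ≡ 0 at y ∈ {4}; g ≡ 0 at y ∈ ∅; common: ∅.
  x = 4: f ≡ 0 at y ∈ {3}; g ≡ 0 at y ∈ {2, 5}; common: ∅.
  x = 5: f ≡ 0 at y ∈ {2}; g ≡ 0 at y ∈ {2, 4}; common: {2}.
  x = 6: f ≡ 0 at y ∈ {1}; g ≡ 0 at y ∈ {1, 4}; common: {1}.
Collecting: common zeros = {(5, 2), (6, 1)}, so the count is 2.
Comparison with the Bézout bound: 2 ≤ 2 = deg(f)·deg(g), as expected for curves with no common component (the bound is attained).


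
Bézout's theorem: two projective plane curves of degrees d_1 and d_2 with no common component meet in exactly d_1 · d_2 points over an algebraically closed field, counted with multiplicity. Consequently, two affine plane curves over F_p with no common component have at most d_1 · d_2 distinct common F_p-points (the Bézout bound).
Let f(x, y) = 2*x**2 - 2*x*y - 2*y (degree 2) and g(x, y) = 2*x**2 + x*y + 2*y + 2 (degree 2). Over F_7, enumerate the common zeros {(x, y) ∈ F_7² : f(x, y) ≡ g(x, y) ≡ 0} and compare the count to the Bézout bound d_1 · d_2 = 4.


Common zeros: {(4, 6)}; count = 1; Bézout bound = 4.

deg(f) = 2, deg(g) = 2, so Bézout bound = 4.
Scan x ∈ F_7. For each x, list the y ∈ F_7 with f(x, y) ≡ 0 and those with g(x, y) ≡ 0 (mod 7); the common zeros in that column are the intersection.
  x = 0: f ≡ 0 at y ∈ {0}; g ≡ 0 at y ∈ {6}; common: ∅.
  x = 1: f ≡ 0 at y ∈ {4}; g ≡ 0 at y ∈ {1}; common: ∅.
  x = 2: f ≡ 0 at y ∈ {6}; g ≡ 0 at y ∈ {1}; common: ∅.
  x = 3: f ≡ 0 at y ∈ {4}; g ≡ 0 at y ∈ {3}; common: ∅.
  x = 4: f ≡ 0 at y ∈ {6}; g ≡ 0 at y ∈ {6}; common: {6}.
  x = 5: f ≡ 0 at y ∈ {3}; g ≡ 0 at y ∈ ∅; common: ∅.
  x = 6: f ≡ 0 at y ∈ ∅; g ≡ 0 at y ∈ {3}; common: ∅.
Collecting: common zeros = {(4, 6)}, so the count is 1.
Comparison with the Bézout bound: 1 ≤ 4 = deg(f)·deg(g), as expected for curves with no common component (the affine F_7-count falls short of the bound because intersections may lie at infinity, over extension fields, or carry multiplicity).


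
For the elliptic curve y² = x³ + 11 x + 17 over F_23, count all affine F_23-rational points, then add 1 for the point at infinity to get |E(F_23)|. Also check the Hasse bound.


Affine points = {(1, 11), (1, 12), (2, 1), (2, 22), (3, 10), (3, 13), (5, 6), (5, 17), (6, 0), (7, 0), (10, 0), (19, 1), (19, 22), (20, 7), (20, 16)}; affine count = 15; |E(F_23)| = 16.

Discriminant check: Δ ∝ 4a³ + 27b² = 4·11³ + 27·17² = 4·1331 + 27·289 ≡ 17 (mod 23). Nonzero ⇒ E is nonsingular.
For each x ∈ F_23, compute rhs = x³ + 11·x + 17 mod 23, then count y ∈ F_23 with y² ≡ rhs.
  x = 0: rhs = 17, matching y values: none (0 points).
  x = 1: rhs = 6, matching y values: 11, 12 (2 points).
  x = 2: rhs = 1, matching y values: 1, 22 (2 points).
  x = 3: rhs = 8, matching y values: 10, 13 (2 points).
  x = 4: rhs = 10, matching y values: none (0 points).
  x = 5: rhs = 13, matching y values: 6, 17 (2 points).
  x = 6: rhs = 0, matching y values: 0 (1 points).
  x = 7: rhs = 0, matching y values: 0 (1 points).
  x = 8: rhs = 19, matching y values: none (0 points).
  x = 9: rhs = 17, matching y values: none (0 points).
  x = 10: rhs = 0, matching y values: 0 (1 points).
  x = 11: rhs = 20, matching y values: none (0 points).
  x = 12: rhs = 14, matching y values: none (0 points).
  x = 13: rhs = 11, matching y values: none (0 points).
  x = 14: rhs = 17, matching y values: none (0 points).
  x = 15: rhs = 15, matching y values: none (0 points).
  x = 16: rhs = 11, matching y values: none (0 points).
  x = 17: rhs = 11, matching y values: none (0 points).
  x = 18: rhs = 21, matching y values: none (0 points).
  x = 19: rhs = 1, matching y values: 1, 22 (2 points).
  x = 20: rhs = 3, matching y values: 7, 16 (2 points).
  x = 21: rhs = 10, matching y values: none (0 points).
  x = 22: rhs = 5, matching y values: none (0 points).
Total affine count: 15.
Full point count |E(F_23)| = 15 + 1 = 16.
Hasse bound: |16 − (23+1)| = |-8| = 8 ≤ 2√23 ≈ 9.5917 ✓.


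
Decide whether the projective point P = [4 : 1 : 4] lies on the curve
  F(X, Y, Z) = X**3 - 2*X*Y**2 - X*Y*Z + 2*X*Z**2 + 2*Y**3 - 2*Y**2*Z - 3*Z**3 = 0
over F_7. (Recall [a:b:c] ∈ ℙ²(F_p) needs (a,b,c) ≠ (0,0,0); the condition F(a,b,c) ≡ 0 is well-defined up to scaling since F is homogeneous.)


F(4,1,4) ≡ 5 (mod 7); P is NOT on the curve.

Evaluate F(4, 1, 4) term-by-term (mod 7).
  X**3 ↦ 1·64·1·1 = 64
  -2*X*Y**2 ↦ -2·4·1·1 = -8
  -X*Y*Z ↦ -1·4·1·4 = -16
  2*X*Z**2 ↦ 2·4·1·16 = 128
  2*Y**3 ↦ 2·1·1·1 = 2
  -2*Y**2*Z ↦ -2·1·1·4 = -8
  -3*Z**3 ↦ -3·1·1·64 = -192
Sum: F(4, 1, 4) = (64) + (-8) + (-16) + (128) + (2) + (-8) + (-192) = -30.
Reducing mod 7: -30 ≡ 5 (mod 7).
Since F(a, b, c) ≡ 5 ≠ 0 (mod 7), P does NOT lie on the curve.


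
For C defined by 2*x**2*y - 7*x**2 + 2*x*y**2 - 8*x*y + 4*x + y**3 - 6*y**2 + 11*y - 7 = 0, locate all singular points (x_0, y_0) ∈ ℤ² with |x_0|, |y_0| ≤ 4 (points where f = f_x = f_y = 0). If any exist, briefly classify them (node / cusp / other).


Singular points: {(-1, 3)}; classification: node.

Compute partial derivatives:
  f_x = 4*x*y - 14*x + 2*y**2 - 8*y + 4.
  f_y = 2*x**2 + 4*x*y - 8*x + 3*y**2 - 12*y + 11.
Scan x_0 ∈ {−4, ..., 4}. For each x_0, f_y(x_0, y) is a polynomial in y; find its integer roots y ∈ {−4, ..., 4}, then test f_x and f at those candidates.
  x = -4: f_y(-4, y) = 3*y**2 - 28*y + 75; no integer root y with |y| ≤ 4.
  x = -3: f_y(-3, y) = 3*y**2 - 24*y + 53; no integer root y with |y| ≤ 4.
  x = -2: f_y(-2, y) = 3*y**2 - 20*y + 35; no integer root y with |y| ≤ 4.
  x = -1: f_y(-1, y) = 3*y**2 - 16*y + 21; vanishes at y ∈ {3}. (-1, 3): f_x = 0, f = 0 — SINGULAR.
  x = 0: f_y(0, y) = 3*y**2 - 12*y + 11; no integer root y with |y| ≤ 4.
  x = 1: f_y(1, y) = 3*y**2 - 8*y + 5; vanishes at y ∈ {1}. (1, 1): f_x = -12 ≠ 0.
  x = 2: f_y(2, y) = 3*y**2 - 4*y + 3; no integer root y with |y| ≤ 4.
  x = 3: f_y(3, y) = 3*y**2 + 5; no integer root y with |y| ≤ 4.
  x = 4: f_y(4, y) = 3*y**2 + 4*y + 11; no integer root y with |y| ≤ 4.
Only singular point on the grid: (-1, 3).
Classify: substitute x = -1 + u, y = 3 + v and expand: f = 2*u**2*v - u**2 + 2*u*v**2 + v**3 + v**2.
No constant or linear terms (consistent with a singular point). Quadratic part: -u**2 + v**2. Cubic part: 2*u**2*v + 2*u*v**2 + v**3.
The quadratic part v**2 - u**2 = (v − u)(v + u) splits into two distinct linear factors, so there are two distinct tangent lines y − 3 = ±(x − -1) — this is a node (ordinary double point).
Classification: node.


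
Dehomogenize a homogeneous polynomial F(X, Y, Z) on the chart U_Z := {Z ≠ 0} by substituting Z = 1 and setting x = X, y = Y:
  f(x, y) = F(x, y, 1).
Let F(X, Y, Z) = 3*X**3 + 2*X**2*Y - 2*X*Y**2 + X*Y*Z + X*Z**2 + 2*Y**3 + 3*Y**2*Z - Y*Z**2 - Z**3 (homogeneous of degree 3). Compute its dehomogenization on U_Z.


f(x, y) = 3*x**3 + 2*x**2*y - 2*x*y**2 + x*y + x + 2*y**3 + 3*y**2 - y - 1

On U_Z we set Z = 1. Each monomial c·X^i·Y^j·Z^k in F becomes c·x^i·y^j·1^k = c·x^i·y^j.
Substituting Z = 1: F(X, Y, 1) = 3*x**3 + 2*x**2*y - 2*x*y**2 + x*y + x + 2*y**3 + 3*y**2 - y - 1.
Note: deg(f) ≤ deg(F) = 3; strict inequality happens when F is divisible by Z (lost terms).


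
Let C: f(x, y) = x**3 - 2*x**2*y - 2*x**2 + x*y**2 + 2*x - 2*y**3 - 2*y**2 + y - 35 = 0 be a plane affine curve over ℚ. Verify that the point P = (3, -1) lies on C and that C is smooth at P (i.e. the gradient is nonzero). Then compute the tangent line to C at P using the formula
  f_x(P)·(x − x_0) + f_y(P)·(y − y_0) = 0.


Tangent line at P: 30*x - 25*y - 115 = 0.

Step 1: f(3, -1) = 0, so P lies on C.
Step 2: partial derivatives
  f_x(x, y) = 3*x**2 - 4*x*y - 4*x + y**2 + 2, f_y(x, y) = -2*x**2 + 2*x*y - 6*y**2 - 4*y + 1.
  f_x(P) = 30, f_y(P) = -25 (gradient nonzero, so P is smooth).
Step 3: tangent line at P: 30·(x − 3) + -25·(y − -1) = 0.
Expanding: 30*x - 25*y - 115 = 0.


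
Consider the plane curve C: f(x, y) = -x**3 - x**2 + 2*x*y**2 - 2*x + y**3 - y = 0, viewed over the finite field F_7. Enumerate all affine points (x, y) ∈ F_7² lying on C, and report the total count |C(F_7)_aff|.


Affine F_7-points: {(0, 0), (0, 1), (0, 6), (3, 0), (5, 5), (6, 1), (6, 2), (6, 6)}; count = 8.

For each of the 49 pairs (x, y) ∈ F_7², evaluate f(x, y) mod 7. Record the zeros.
  x = 0: [0↦0, 1↦0, 2↦6, 3↦3, 4↦4, 5↦1, 6↦0]  zeros at y ∈ {0, 1, 6}
  x = 1: [0↦3, 1↦5, 2↦3, 3↦3, 4↦4, 5↦5, 6↦5]  zeros at y ∈ ∅
  x = 2: [0↦5, 1↦2, 2↦6, 3↦2, 4↦3, 5↦1, 6↦2]  zeros at y ∈ ∅
  x = 3: [0↦0, 1↦6, 2↦2, 3↦1, 4↦2, 5↦4, 6↦6]  zeros at y ∈ {0}
  x = 4: [0↦3, 1↦4, 2↦6, 3↦1, 4↦2, 5↦1, 6↦4]  zeros at y ∈ ∅
  x = 5: [0↦1, 1↦4, 2↦5, 3↦3, 4↦4, 5↦0, 6↦4]  zeros at y ∈ {5}
  x = 6: [0↦2, 1↦0, 2↦0, 3↦1, 4↦2, 5↦2, 6↦0]  zeros at y ∈ {1, 2, 6}
Collecting zeros: affine points = {(0, 0), (0, 1), (0, 6), (3, 0), (5, 5), (6, 1), (6, 2), (6, 6)}.
Total count |C(F_7)_aff| = 8.


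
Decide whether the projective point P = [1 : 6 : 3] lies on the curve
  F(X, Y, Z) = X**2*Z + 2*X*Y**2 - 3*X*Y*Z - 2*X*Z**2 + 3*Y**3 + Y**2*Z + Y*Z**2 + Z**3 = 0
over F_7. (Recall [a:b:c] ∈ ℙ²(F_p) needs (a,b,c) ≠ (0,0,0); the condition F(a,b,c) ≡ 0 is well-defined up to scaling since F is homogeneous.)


F(1,6,3) ≡ 0 (mod 7); P is on the curve.

Evaluate F(1, 6, 3) term-by-term (mod 7).
  X**2*Z ↦ 1·1·1·3 = 3
  2*X*Y**2 ↦ 2·1·36·1 = 72
  -3*X*Y*Z ↦ -3·1·6·3 = -54
  -2*X*Z**2 ↦ -2·1·1·9 = -18
  3*Y**3 ↦ 3·1·216·1 = 648
  Y**2*Z ↦ 1·1·36·3 = 108
  Y*Z**2 ↦ 1·1·6·9 = 54
  Z**3 ↦ 1·1·1·27 = 27
Sum: F(1, 6, 3) = (3) + (72) + (-54) + (-18) + (648) + (108) + (54) + (27) = 840.
Reducing mod 7: 840 ≡ 0 (mod 7).
Since F(a, b, c) ≡ 0 (mod 7), P lies on the curve.


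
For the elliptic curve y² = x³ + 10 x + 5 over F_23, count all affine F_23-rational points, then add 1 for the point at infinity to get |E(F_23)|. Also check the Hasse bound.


Affine points = {(1, 4), (1, 19), (3, 4), (3, 19), (7, 2), (7, 21), (10, 1), (10, 22), (12, 6), (12, 17), (13, 3), (13, 20), (16, 11), (16, 12), (19, 4), (19, 19), (21, 0)}; affine count = 17; |E(F_23)| = 18.

Discriminant check: Δ ∝ 4a³ + 27b² = 4·10³ + 27·5² = 4·1000 + 27·25 ≡ 6 (mod 23). Nonzero ⇒ E is nonsingular.
For each x ∈ F_23, compute rhs = x³ + 10·x + 5 mod 23, then count y ∈ F_23 with y² ≡ rhs.
  x = 0: rhs = 5, matching y values: none (0 points).
  x = 1: rhs = 16, matching y values: 4, 19 (2 points).
  x = 2: rhs = 10, matching y values: none (0 points).
  x = 3: rhs = 16, matching y values: 4, 19 (2 points).
  x = 4: rhs = 17, matching y values: none (0 points).
  x = 5: rhs = 19, matching y values: none (0 points).
  x = 6: rhs = 5, matching y values: none (0 points).
  x = 7: rhs = 4, matching y values: 2, 21 (2 points).
  x = 8: rhs = 22, matching y values: none (0 points).
  x = 9: rhs = 19, matching y values: none (0 points).
  x = 10: rhs = 1, matching y values: 1, 22 (2 points).
  x = 11: rhs = 20, matching y values: none (0 points).
  x = 12: rhs = 13, matching y values: 6, 17 (2 points).
  x = 13: rhs = 9, matching y values: 3, 20 (2 points).
  x = 14: rhs = 14, matching y values: none (0 points).
  x = 15: rhs = 11, matching y values: none (0 points).
  x = 16: rhs = 6, matching y values: 11, 12 (2 points).
  x = 17: rhs = 5, matching y values: none (0 points).
  x = 18: rhs = 14, matching y values: none (0 points).
  x = 19: rhs = 16, matching y values: 4, 19 (2 points).
  x = 20: rhs = 17, matching y values: none (0 points).
  x = 21: rhs = 0, matching y values: 0 (1 points).
  x = 22: rhs = 17, matching y values: none (0 points).
Total affine count: 17.
Full point count |E(F_23)| = 17 + 1 = 18.
Hasse bound: |18 − (23+1)| = |-6| = 6 ≤ 2√23 ≈ 9.5917 ✓.


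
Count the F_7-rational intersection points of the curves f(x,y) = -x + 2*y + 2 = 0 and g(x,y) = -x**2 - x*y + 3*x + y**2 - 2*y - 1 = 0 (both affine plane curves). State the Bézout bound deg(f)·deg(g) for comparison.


Common zeros: {(5, 5)}; count = 1; Bézout bound = 2.

deg(f) = 1, deg(g) = 2, so Bézout bound = 2.
Scan x ∈ F_7. For each x, list the y ∈ F_7 with f(x, y) ≡ 0 and those with g(x, y) ≡ 0 (mod 7); the common zeros in that column are the intersection.
  x = 0: f ≡ 0 at y ∈ {6}; g ≡ 0 at y ∈ {4, 5}; common: ∅.
  x = 1: f ≡ 0 at y ∈ {3}; g ≡ 0 at y ∈ ∅; common: ∅.
  x = 2: f ≡ 0 at y ∈ {0}; g ≡ 0 at y ∈ ∅; common: ∅.
  x = 3: f ≡ 0 at y ∈ {4}; g ≡ 0 at y ∈ {2, 3}; common: ∅.
  x = 4: f ≡ 0 at y ∈ {1}; g ≡ 0 at y ∈ {3}; common: ∅.
  x = 5: f ≡ 0 at y ∈ {5}; g ≡ 0 at y ∈ {2, 5}; common: {5}.
  x = 6: f ≡ 0 at y ∈ {2}; g ≡ 0 at y ∈ {4}; common: ∅.
Collecting: common zeros = {(5, 5)}, so the count is 1.
Comparison with the Bézout bound: 1 ≤ 2 = deg(f)·deg(g), as expected for curves with no common component (the affine F_7-count falls short of the bound because intersections may lie at infinity, over extension fields, or carry multiplicity).


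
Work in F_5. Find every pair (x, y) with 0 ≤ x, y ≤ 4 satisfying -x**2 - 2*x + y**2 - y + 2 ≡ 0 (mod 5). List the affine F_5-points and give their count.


Affine F_5-points: {(1, 3), (2, 3), (4, 2), (4, 4)}; count = 4.

For each of the 25 pairs (x, y) ∈ F_5², evaluate f(x, y) mod 5. Record the zeros.
  x = 0: [0↦2, 1↦2, 2↦4, 3↦3, 4↦4]  zeros at y ∈ ∅
  x = 1: [0↦4, 1↦4, 2↦1, 3↦0, 4↦1]  zeros at y ∈ {3}
  x = 2: [0↦4, 1↦4, 2↦1, 3↦0, 4↦1]  zeros at y ∈ {3}
  x = 3: [0↦2, 1↦2, 2↦4, 3↦3, 4↦4]  zeros at y ∈ ∅
  x = 4: [0↦3, 1↦3, 2↦0, 3↦4, 4↦0]  zeros at y ∈ {2, 4}
Collecting zeros: affine points = {(1, 3), (2, 3), (4, 2), (4, 4)}.
Total count |C(F_5)_aff| = 4.


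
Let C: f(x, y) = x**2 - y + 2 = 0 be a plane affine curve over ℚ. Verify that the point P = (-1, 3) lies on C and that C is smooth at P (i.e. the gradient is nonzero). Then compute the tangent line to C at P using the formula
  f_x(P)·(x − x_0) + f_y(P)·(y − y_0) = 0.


Tangent line at P: -2*x - y + 1 = 0.

Step 1: f(-1, 3) = 0, so P lies on C.
Step 2: partial derivatives
  f_x(x, y) = 2*x, f_y(x, y) = -1.
  f_x(P) = -2, f_y(P) = -1 (gradient nonzero, so P is smooth).
Step 3: tangent line at P: -2·(x − -1) + -1·(y − 3) = 0.
Expanding: -2*x - y + 1 = 0.


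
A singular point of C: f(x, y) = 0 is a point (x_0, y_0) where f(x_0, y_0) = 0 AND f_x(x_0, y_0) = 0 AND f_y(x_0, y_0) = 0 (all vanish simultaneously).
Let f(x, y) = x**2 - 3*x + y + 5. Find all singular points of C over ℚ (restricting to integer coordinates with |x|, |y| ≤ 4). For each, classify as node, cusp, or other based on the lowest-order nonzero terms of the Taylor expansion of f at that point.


No singular points in the scanned grid; C is smooth there.

Compute partial derivatives:
  f_x = 2*x - 3.
  f_y = 1.
f_y = 1 is a nonzero constant, so f_y never vanishes: no point (x, y) can satisfy f = f_x = f_y = 0. In particular no (x, y) ∈ {−4, ..., 4}² is singular; the curve is smooth.


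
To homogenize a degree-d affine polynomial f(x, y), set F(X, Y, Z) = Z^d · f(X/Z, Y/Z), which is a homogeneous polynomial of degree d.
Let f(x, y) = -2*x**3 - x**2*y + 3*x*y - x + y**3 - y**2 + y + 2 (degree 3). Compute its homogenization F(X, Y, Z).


F(X, Y, Z) = -2*X**3 - X**2*Y + 3*X*Y*Z - X*Z**2 + Y**3 - Y**2*Z + Y*Z**2 + 2*Z**3

deg(f) = 3.
Substitute x = X/Z, y = Y/Z into f, then multiply by Z^3.
  monomial -2·x^3·y^0 ↦ -2·X^3·Y^0·Z^0.
  monomial -1·x^2·y^1 ↦ -1·X^2·Y^1·Z^0.
  monomial 3·x^1·y^1 ↦ 3·X^1·Y^1·Z^1.
  monomial -1·x^1·y^0 ↦ -1·X^1·Y^0·Z^2.
  monomial 1·x^0·y^3 ↦ 1·X^0·Y^3·Z^0.
  monomial -1·x^0·y^2 ↦ -1·X^0·Y^2·Z^1.
  monomial 1·x^0·y^1 ↦ 1·X^0·Y^1·Z^2.
  monomial 2·x^0·y^0 ↦ 2·X^0·Y^0·Z^3.
Collecting: F(X, Y, Z) = -2*X**3 - X**2*Y + 3*X*Y*Z - X*Z**2 + Y**3 - Y**2*Z + Y*Z**2 + 2*Z**3.


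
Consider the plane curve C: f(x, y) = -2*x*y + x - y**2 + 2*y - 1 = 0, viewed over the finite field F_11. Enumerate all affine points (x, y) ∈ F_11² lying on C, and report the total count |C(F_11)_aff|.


Affine F_11-points: {(0, 1), (1, 0), (4, 7), (4, 9), (5, 4), (5, 10), (7, 2), (7, 8), (8, 3), (8, 5)}; count = 10.

For each of the 121 pairs (x, y) ∈ F_11², evaluate f(x, y) mod 11. Record the zeros.
  x = 0: [0↦10, 1↦0, 2↦10, 3↦7, 4↦2, 5↦6, 6↦8, 7↦8, 8↦6, 9↦2, 10↦7]  zeros at y ∈ {1}
  x = 1: [0↦0, 1↦10, 2↦7, 3↦2, 4↦6, 5↦8, 6↦8, 7↦6, 8↦2, 9↦7, 10↦10]  zeros at y ∈ {0}
  x = 2: [0↦1, 1↦9, 2↦4, 3↦8, 4↦10, 5↦10, 6↦8, 7↦4, 8↦9, 9↦1, 10↦2]  zeros at y ∈ ∅
  x = 3: [0↦2, 1↦8, 2↦1, 3↦3, 4↦3, 5↦1, 6↦8, 7↦2, 8↦5, 9↦6, 10↦5]  zeros at y ∈ ∅
  x = 4: [0↦3, 1↦7, 2↦9, 3↦9, 4↦7, 5↦3, 6↦8, 7↦0, 8↦1, 9↦0, 10↦8]  zeros at y ∈ {7, 9}
  x = 5: [0↦4, 1↦6, 2↦6, 3↦4, 4↦0, 5↦5, 6↦8, 7↦9, 8↦8, 9↦5, 10↦0]  zeros at y ∈ {4, 10}
  x = 6: [0↦5, 1↦5, 2↦3, 3↦10, 4↦4, 5↦7, 6↦8, 7↦7, 8↦4, 9↦10, 10↦3]  zeros at y ∈ ∅
  x = 7: [0↦6, 1↦4, 2↦0, 3↦5, 4↦8, 5↦9, 6↦8, 7↦5, 8↦0, 9↦4, 10↦6]  zeros at y ∈ {2, 8}
  x = 8: [0↦7, 1↦3, 2↦8, 3↦0, 4↦1, 5↦0, 6↦8, 7↦3, 8↦7, 9↦9, 10↦9]  zeros at y ∈ {3, 5}
  x = 9: [0↦8, 1↦2, 2↦5, 3↦6, 4↦5, 5↦2, 6↦8, 7↦1, 8↦3, 9↦3, 10↦1]  zeros at y ∈ ∅
  x = 10: [0↦9, 1↦1, 2↦2, 3↦1, 4↦9, 5↦4, 6↦8, 7↦10, 8↦10, 9↦8, 10↦4]  zeros at y ∈ ∅
Collecting zeros: affine points = {(0, 1), (1, 0), (4, 7), (4, 9), (5, 4), (5, 10), (7, 2), (7, 8), (8, 3), (8, 5)}.
Total count |C(F_11)_aff| = 10.
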